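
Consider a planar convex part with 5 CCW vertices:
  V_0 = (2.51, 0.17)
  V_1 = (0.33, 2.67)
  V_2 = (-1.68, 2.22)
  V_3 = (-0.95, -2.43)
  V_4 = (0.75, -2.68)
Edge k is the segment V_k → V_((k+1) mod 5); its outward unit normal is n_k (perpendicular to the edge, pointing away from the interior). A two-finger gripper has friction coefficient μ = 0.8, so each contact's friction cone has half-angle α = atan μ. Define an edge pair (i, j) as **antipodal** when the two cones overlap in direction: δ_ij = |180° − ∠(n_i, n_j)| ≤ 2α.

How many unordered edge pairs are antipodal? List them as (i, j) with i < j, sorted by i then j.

α = atan 0.8 = 38.66°;  2α = 77.32°
n_0 = (+0.7537, +0.6572)
n_1 = (-0.2185, +0.9758)
n_2 = (-0.9879, -0.1551)
n_3 = (-0.1455, -0.9894)
n_4 = (+0.8508, -0.5254)
  (0,1): δ = 118.47°  ·
  (0,2): δ = 32.17°  ✓
  (0,3): δ = 40.55°  ✓
  (0,4): δ = 107.21°  ·
  (1,2): δ = 93.70°  ·
  (1,3): δ = 20.99°  ✓
  (1,4): δ = 45.68°  ✓
  (2,3): δ = 107.29°  ·
  (2,4): δ = 40.62°  ✓
  (3,4): δ = 113.33°  ·
antipodal pairs: 5

count = 5; pairs: (0,2), (0,3), (1,3), (1,4), (2,4)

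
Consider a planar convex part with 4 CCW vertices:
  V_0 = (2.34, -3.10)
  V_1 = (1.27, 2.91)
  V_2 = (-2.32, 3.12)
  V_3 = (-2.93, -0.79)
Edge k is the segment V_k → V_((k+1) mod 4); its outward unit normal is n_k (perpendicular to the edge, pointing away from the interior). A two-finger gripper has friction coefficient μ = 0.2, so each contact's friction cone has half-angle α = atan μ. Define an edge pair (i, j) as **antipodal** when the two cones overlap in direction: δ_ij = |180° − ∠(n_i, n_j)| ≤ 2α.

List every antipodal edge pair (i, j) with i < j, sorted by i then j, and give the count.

count = 2; pairs: (0,2), (1,3)

α = atan 0.2 = 11.31°;  2α = 22.62°
n_0 = (+0.9845, +0.1753)
n_1 = (+0.0584, +0.9983)
n_2 = (-0.9880, +0.1541)
n_3 = (-0.4015, -0.9159)
  (0,1): δ = 103.44°  ·
  (0,2): δ = 18.96°  ✓
  (0,3): δ = 56.24°  ·
  (1,2): δ = 95.52°  ·
  (1,3): δ = 20.32°  ✓
  (2,3): δ = 104.80°  ·
antipodal pairs: 2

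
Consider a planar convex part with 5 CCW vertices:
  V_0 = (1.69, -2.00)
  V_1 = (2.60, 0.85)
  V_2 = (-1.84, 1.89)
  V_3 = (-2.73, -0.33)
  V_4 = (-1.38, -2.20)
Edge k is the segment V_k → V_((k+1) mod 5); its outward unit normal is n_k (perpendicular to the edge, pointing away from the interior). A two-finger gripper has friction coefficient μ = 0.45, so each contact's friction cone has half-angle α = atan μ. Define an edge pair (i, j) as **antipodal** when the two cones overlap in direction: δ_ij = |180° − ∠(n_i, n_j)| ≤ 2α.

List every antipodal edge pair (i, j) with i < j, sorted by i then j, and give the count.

count = 3; pairs: (0,2), (1,3), (1,4)

α = atan 0.45 = 24.23°;  2α = 48.46°
n_0 = (+0.9526, -0.3042)
n_1 = (+0.2281, +0.9736)
n_2 = (-0.9282, +0.3721)
n_3 = (-0.8108, -0.5853)
n_4 = (+0.0650, -0.9979)
  (0,1): δ = 85.47°  ·
  (0,2): δ = 4.14°  ✓
  (0,3): δ = 53.53°  ·
  (0,4): δ = 111.44°  ·
  (1,2): δ = 98.66°  ·
  (1,3): δ = 40.99°  ✓
  (1,4): δ = 16.91°  ✓
  (2,3): δ = 122.33°  ·
  (2,4): δ = 64.43°  ·
  (3,4): δ = 122.10°  ·
antipodal pairs: 3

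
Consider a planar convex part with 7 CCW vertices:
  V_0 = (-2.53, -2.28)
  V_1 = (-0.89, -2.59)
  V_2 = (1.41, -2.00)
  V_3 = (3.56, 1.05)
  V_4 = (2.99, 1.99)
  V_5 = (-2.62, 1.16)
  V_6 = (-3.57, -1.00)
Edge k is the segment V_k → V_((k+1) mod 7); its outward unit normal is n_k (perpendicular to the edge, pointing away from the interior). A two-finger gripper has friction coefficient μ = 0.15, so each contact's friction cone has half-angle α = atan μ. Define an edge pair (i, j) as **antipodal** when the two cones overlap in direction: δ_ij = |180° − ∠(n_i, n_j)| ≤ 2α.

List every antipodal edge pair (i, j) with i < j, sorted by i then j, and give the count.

count = 3; pairs: (1,4), (2,5), (3,6)

α = atan 0.15 = 8.53°;  2α = 17.06°
n_0 = (-0.1857, -0.9826)
n_1 = (+0.2485, -0.9686)
n_2 = (+0.8173, -0.5762)
n_3 = (+0.8551, +0.5185)
n_4 = (-0.1464, +0.9892)
n_5 = (-0.9154, +0.4026)
n_6 = (-0.7761, -0.6306)
  (0,1): δ = 154.91°  ·
  (0,2): δ = 114.48°  ·
  (0,3): δ = 48.06°  ·
  (0,4): δ = 19.12°  ·
  (0,5): δ = 76.96°  ·
  (0,6): δ = 139.80°  ·
  (1,2): δ = 139.57°  ·
  (1,3): δ = 73.16°  ·
  (1,4): δ = 5.97°  ✓
  (1,5): δ = 51.87°  ·
  (1,6): δ = 114.71°  ·
  (2,3): δ = 113.59°  ·
  (2,4): δ = 46.40°  ·
  (2,5): δ = 11.44°  ✓
  (2,6): δ = 74.27°  ·
  (3,4): δ = 112.82°  ·
  (3,5): δ = 54.97°  ·
  (3,6): δ = 7.86°  ✓
  (4,5): δ = 122.16°  ·
  (4,6): δ = 59.32°  ·
  (5,6): δ = 117.17°  ·
antipodal pairs: 3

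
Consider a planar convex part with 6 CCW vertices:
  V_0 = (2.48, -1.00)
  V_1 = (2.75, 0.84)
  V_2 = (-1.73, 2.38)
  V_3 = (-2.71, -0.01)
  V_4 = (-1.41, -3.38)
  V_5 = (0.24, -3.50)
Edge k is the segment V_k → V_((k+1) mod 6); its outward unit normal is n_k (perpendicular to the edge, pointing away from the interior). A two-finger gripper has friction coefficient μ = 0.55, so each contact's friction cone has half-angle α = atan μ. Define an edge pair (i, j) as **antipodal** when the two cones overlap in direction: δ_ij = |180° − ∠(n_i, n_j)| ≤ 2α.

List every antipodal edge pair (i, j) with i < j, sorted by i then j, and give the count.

count = 5; pairs: (0,2), (0,3), (1,3), (1,4), (2,5)

α = atan 0.55 = 28.81°;  2α = 57.62°
n_0 = (+0.9894, -0.1452)
n_1 = (+0.3251, +0.9457)
n_2 = (-0.9252, +0.3794)
n_3 = (-0.9330, -0.3599)
n_4 = (-0.0725, -0.9974)
n_5 = (+0.7448, -0.6673)
  (0,1): δ = 100.62°  ·
  (0,2): δ = 13.95°  ✓
  (0,3): δ = 29.44°  ✓
  (0,4): δ = 94.19°  ·
  (0,5): δ = 146.49°  ·
  (1,2): δ = 93.33°  ·
  (1,3): δ = 49.94°  ✓
  (1,4): δ = 14.81°  ✓
  (1,5): δ = 67.11°  ·
  (2,3): δ = 136.61°  ·
  (2,4): δ = 71.86°  ·
  (2,5): δ = 19.56°  ✓
  (3,4): δ = 115.25°  ·
  (3,5): δ = 62.95°  ·
  (4,5): δ = 127.70°  ·
antipodal pairs: 5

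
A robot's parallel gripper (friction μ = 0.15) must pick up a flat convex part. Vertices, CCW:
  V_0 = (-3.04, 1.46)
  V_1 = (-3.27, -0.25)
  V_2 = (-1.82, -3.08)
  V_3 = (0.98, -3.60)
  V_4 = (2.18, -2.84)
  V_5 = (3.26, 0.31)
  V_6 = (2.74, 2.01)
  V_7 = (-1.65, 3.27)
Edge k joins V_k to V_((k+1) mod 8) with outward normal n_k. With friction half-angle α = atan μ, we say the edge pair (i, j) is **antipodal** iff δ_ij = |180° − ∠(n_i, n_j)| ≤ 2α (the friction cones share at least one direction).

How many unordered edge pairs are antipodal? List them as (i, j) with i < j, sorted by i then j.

count = 3; pairs: (0,4), (1,5), (2,6)

α = atan 0.15 = 8.53°;  2α = 17.06°
n_0 = (-0.9911, +0.1333)
n_1 = (-0.8900, -0.4560)
n_2 = (-0.1826, -0.9832)
n_3 = (+0.5351, -0.8448)
n_4 = (+0.9459, -0.3243)
n_5 = (+0.9563, +0.2925)
n_6 = (+0.2759, +0.9612)
n_7 = (-0.7931, +0.6091)
  (0,1): δ = 145.21°  ·
  (0,2): δ = 92.86°  ·
  (0,3): δ = 49.99°  ·
  (0,4): δ = 11.26°  ✓
  (0,5): δ = 24.67°  ·
  (0,6): δ = 81.65°  ·
  (0,7): δ = 150.14°  ·
  (1,2): δ = 127.65°  ·
  (1,3): δ = 84.78°  ·
  (1,4): δ = 46.05°  ·
  (1,5): δ = 10.12°  ✓
  (1,6): δ = 46.86°  ·
  (1,7): δ = 115.35°  ·
  (2,3): δ = 137.13°  ·
  (2,4): δ = 98.40°  ·
  (2,5): δ = 62.47°  ·
  (2,6): δ = 5.49°  ✓
  (2,7): δ = 63.00°  ·
  (3,4): δ = 141.27°  ·
  (3,5): δ = 105.34°  ·
  (3,6): δ = 48.36°  ·
  (3,7): δ = 20.13°  ·
  (4,5): δ = 144.07°  ·
  (4,6): δ = 87.09°  ·
  (4,7): δ = 18.60°  ·
  (5,6): δ = 123.02°  ·
  (5,7): δ = 54.53°  ·
  (6,7): δ = 111.51°  ·
antipodal pairs: 3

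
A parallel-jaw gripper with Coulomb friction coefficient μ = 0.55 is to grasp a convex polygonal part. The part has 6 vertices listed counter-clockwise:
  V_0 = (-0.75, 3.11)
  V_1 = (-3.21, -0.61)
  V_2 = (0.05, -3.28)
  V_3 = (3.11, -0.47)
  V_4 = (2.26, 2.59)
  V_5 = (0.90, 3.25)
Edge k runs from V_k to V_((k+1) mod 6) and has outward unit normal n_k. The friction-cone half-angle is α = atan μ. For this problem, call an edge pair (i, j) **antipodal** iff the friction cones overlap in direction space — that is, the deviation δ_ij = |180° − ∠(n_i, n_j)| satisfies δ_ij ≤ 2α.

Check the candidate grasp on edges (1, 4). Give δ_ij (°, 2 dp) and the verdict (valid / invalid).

δ = 13.43°, valid

α = atan 0.55 = 28.81°;  2α = 57.62°
edge 1: e_1 = (+3.26, -2.67);  n_1 = (-0.6336, -0.7736)
edge 4: e_4 = (-1.36, +0.66);  n_4 = (+0.4366, +0.8997)
∠(n_1, n_4) = 166.57°
δ = |180° − 166.57°| = 13.43°
13.43° ≤ 2α = 57.62°  →  valid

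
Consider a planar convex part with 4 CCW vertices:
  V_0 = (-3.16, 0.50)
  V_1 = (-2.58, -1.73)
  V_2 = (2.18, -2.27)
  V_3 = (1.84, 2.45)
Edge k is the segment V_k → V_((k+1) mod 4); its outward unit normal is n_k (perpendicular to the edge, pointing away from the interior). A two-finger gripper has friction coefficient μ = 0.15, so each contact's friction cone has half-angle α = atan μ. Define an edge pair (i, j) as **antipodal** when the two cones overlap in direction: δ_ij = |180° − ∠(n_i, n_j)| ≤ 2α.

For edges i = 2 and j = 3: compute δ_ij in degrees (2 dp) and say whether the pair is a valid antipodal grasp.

δ = 72.81°, invalid

α = atan 0.15 = 8.53°;  2α = 17.06°
edge 2: e_2 = (-0.34, +4.72);  n_2 = (+0.9974, +0.0718)
edge 3: e_3 = (-5.00, -1.95);  n_3 = (-0.3633, +0.9317)
∠(n_2, n_3) = 107.19°
δ = |180° − 107.19°| = 72.81°
72.81° > 2α = 17.06°  →  invalid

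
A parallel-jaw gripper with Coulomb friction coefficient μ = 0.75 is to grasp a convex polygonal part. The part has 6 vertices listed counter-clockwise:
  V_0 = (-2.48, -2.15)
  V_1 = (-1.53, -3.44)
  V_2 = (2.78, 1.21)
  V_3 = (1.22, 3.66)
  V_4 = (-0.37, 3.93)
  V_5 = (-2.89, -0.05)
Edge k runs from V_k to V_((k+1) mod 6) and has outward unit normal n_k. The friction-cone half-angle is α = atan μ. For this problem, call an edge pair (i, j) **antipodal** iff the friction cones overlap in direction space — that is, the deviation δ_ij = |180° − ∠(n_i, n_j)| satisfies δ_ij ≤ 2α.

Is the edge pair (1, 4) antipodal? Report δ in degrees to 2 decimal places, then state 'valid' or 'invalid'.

α = atan 0.75 = 36.87°;  2α = 73.74°
edge 1: e_1 = (+4.31, +4.65);  n_1 = (+0.7334, -0.6798)
edge 4: e_4 = (-2.52, -3.98);  n_4 = (-0.8449, +0.5350)
∠(n_1, n_4) = 169.51°
δ = |180° − 169.51°| = 10.49°
10.49° ≤ 2α = 73.74°  →  valid

δ = 10.49°, valid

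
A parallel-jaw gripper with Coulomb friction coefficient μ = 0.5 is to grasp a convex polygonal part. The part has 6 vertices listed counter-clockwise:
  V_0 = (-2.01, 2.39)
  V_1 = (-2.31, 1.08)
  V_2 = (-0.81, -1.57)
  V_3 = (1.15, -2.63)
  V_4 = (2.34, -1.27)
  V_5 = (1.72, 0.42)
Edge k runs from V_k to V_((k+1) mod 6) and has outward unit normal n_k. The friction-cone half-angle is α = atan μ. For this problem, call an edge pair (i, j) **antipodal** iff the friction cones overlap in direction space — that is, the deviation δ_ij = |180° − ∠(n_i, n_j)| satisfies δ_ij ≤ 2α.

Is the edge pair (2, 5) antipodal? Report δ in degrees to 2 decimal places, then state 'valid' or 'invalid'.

α = atan 0.5 = 26.57°;  2α = 53.13°
edge 2: e_2 = (+1.96, -1.06);  n_2 = (-0.4757, -0.8796)
edge 5: e_5 = (-3.73, +1.97);  n_5 = (+0.4670, +0.8842)
∠(n_2, n_5) = 179.44°
δ = |180° − 179.44°| = 0.56°
0.56° ≤ 2α = 53.13°  →  valid

δ = 0.56°, valid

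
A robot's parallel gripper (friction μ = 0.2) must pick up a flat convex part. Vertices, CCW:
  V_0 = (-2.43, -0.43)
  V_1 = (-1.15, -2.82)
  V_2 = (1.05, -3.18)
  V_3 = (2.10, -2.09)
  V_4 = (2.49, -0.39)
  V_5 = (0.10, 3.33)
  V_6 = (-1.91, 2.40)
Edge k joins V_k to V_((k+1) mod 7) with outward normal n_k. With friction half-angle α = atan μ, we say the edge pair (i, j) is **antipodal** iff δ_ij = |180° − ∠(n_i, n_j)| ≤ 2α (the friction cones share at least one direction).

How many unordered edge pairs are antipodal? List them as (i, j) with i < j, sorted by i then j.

count = 3; pairs: (0,4), (2,5), (3,6)

α = atan 0.2 = 11.31°;  2α = 22.62°
n_0 = (-0.8815, -0.4721)
n_1 = (-0.1615, -0.9869)
n_2 = (+0.7202, -0.6938)
n_3 = (+0.9747, -0.2236)
n_4 = (+0.8413, +0.5405)
n_5 = (-0.4199, +0.9076)
n_6 = (-0.9835, +0.1807)
  (0,1): δ = 127.47°  ·
  (0,2): δ = 72.10°  ·
  (0,3): δ = 41.09°  ·
  (0,4): δ = 4.55°  ✓
  (0,5): δ = 86.66°  ·
  (0,6): δ = 141.42°  ·
  (1,2): δ = 124.64°  ·
  (1,3): δ = 93.63°  ·
  (1,4): δ = 47.99°  ·
  (1,5): δ = 34.12°  ·
  (1,6): δ = 88.88°  ·
  (2,3): δ = 148.99°  ·
  (2,4): δ = 103.35°  ·
  (2,5): δ = 21.24°  ✓
  (2,6): δ = 33.52°  ·
  (3,4): δ = 134.36°  ·
  (3,5): δ = 52.25°  ·
  (3,6): δ = 2.51°  ✓
  (4,5): δ = 97.89°  ·
  (4,6): δ = 43.13°  ·
  (5,6): δ = 125.24°  ·
antipodal pairs: 3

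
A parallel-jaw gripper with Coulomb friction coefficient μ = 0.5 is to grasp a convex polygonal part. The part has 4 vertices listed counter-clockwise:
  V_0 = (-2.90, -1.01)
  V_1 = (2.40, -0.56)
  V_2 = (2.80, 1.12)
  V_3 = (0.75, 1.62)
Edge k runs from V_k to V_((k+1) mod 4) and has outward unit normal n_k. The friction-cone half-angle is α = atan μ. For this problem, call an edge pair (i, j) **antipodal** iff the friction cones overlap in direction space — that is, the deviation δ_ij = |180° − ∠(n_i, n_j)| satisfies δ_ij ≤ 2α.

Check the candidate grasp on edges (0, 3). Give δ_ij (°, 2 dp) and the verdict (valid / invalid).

α = atan 0.5 = 26.57°;  2α = 53.13°
edge 0: e_0 = (+5.30, +0.45);  n_0 = (+0.0846, -0.9964)
edge 3: e_3 = (-3.65, -2.63);  n_3 = (-0.5846, +0.8113)
∠(n_0, n_3) = 149.08°
δ = |180° − 149.08°| = 30.92°
30.92° ≤ 2α = 53.13°  →  valid

δ = 30.92°, valid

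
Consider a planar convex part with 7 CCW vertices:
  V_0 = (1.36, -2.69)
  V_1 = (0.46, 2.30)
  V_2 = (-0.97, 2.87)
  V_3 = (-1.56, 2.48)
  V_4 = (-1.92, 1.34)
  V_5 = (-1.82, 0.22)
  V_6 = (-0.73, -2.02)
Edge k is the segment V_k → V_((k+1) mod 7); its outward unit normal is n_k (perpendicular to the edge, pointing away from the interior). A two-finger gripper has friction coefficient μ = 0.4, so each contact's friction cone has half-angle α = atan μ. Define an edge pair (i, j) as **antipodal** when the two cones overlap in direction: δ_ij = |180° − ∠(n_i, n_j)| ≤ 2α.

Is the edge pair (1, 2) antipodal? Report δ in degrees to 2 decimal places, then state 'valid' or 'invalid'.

δ = 124.80°, invalid

α = atan 0.4 = 21.80°;  2α = 43.60°
edge 1: e_1 = (-1.43, +0.57);  n_1 = (+0.3703, +0.9289)
edge 2: e_2 = (-0.59, -0.39);  n_2 = (-0.5514, +0.8342)
∠(n_1, n_2) = 55.20°
δ = |180° − 55.20°| = 124.80°
124.80° > 2α = 43.60°  →  invalid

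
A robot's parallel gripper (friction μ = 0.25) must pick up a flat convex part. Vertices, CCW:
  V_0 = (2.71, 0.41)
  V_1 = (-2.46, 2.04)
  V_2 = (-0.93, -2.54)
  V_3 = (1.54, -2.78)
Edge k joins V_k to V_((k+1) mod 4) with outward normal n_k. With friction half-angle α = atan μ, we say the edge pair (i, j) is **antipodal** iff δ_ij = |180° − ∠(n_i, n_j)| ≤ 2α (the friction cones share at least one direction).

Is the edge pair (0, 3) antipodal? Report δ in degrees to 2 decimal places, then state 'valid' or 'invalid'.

α = atan 0.25 = 14.04°;  2α = 28.07°
edge 0: e_0 = (-5.17, +1.63);  n_0 = (+0.3007, +0.9537)
edge 3: e_3 = (+1.17, +3.19);  n_3 = (+0.9388, -0.3443)
∠(n_0, n_3) = 92.64°
δ = |180° − 92.64°| = 87.36°
87.36° > 2α = 28.07°  →  invalid

δ = 87.36°, invalid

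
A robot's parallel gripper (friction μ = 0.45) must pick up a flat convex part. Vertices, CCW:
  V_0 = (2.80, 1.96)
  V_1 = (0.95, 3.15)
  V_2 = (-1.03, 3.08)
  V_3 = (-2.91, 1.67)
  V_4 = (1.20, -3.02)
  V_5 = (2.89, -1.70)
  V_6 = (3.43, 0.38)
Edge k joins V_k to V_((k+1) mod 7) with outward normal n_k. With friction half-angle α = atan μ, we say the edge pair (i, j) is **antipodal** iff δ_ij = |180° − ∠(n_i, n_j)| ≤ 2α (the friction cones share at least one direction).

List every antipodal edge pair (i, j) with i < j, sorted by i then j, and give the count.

α = atan 0.45 = 24.23°;  2α = 48.46°
n_0 = (+0.5410, +0.8410)
n_1 = (-0.0353, +0.9994)
n_2 = (-0.6000, +0.8000)
n_3 = (-0.7521, -0.6591)
n_4 = (+0.6156, -0.7881)
n_5 = (+0.9679, -0.2513)
n_6 = (+0.9289, +0.3704)
  (0,1): δ = 145.22°  ·
  (0,2): δ = 110.38°  ·
  (0,3): δ = 16.02°  ✓
  (0,4): δ = 70.74°  ·
  (0,5): δ = 108.20°  ·
  (0,6): δ = 144.49°  ·
  (1,2): δ = 145.15°  ·
  (1,3): δ = 50.80°  ·
  (1,4): δ = 35.97°  ✓
  (1,5): δ = 73.42°  ·
  (1,6): δ = 109.71°  ·
  (2,3): δ = 85.64°  ·
  (2,4): δ = 1.12°  ✓
  (2,5): δ = 38.58°  ✓
  (2,6): δ = 74.87°  ·
  (3,4): δ = 93.24°  ·
  (3,5): δ = 55.78°  ·
  (3,6): δ = 19.49°  ✓
  (4,5): δ = 142.55°  ·
  (4,6): δ = 106.25°  ·
  (5,6): δ = 143.71°  ·
antipodal pairs: 5

count = 5; pairs: (0,3), (1,4), (2,4), (2,5), (3,6)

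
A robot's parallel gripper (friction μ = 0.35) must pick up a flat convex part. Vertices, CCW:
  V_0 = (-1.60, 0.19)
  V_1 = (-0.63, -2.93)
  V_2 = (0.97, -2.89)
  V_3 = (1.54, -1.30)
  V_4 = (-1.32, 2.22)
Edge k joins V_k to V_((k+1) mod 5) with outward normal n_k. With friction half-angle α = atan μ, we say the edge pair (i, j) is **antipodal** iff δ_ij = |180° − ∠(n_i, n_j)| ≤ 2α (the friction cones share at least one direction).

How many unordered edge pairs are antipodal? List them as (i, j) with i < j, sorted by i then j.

α = atan 0.35 = 19.29°;  2α = 38.58°
n_0 = (-0.9549, -0.2969)
n_1 = (+0.0250, -0.9997)
n_2 = (+0.9413, -0.3375)
n_3 = (+0.7761, +0.6306)
n_4 = (-0.9906, +0.1366)
  (0,1): δ = 105.84°  ·
  (0,2): δ = 36.99°  ✓
  (0,3): δ = 21.82°  ✓
  (0,4): δ = 154.88°  ·
  (1,2): δ = 111.15°  ·
  (1,3): δ = 52.34°  ·
  (1,4): δ = 80.71°  ·
  (2,3): δ = 121.18°  ·
  (2,4): δ = 11.87°  ✓
  (3,4): δ = 46.95°  ·
antipodal pairs: 3

count = 3; pairs: (0,2), (0,3), (2,4)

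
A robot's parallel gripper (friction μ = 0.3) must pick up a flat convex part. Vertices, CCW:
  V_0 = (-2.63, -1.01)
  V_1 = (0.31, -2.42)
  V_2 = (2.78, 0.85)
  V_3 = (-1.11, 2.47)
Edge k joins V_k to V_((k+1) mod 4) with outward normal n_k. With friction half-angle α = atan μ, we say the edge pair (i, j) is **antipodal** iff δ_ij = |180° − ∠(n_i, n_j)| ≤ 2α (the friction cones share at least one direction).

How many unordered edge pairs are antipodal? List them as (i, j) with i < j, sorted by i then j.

count = 2; pairs: (0,2), (1,3)

α = atan 0.3 = 16.70°;  2α = 33.40°
n_0 = (-0.4324, -0.9017)
n_1 = (+0.7979, -0.6027)
n_2 = (+0.3844, +0.9231)
n_3 = (-0.9164, +0.4003)
  (0,1): δ = 101.44°  ·
  (0,2): δ = 3.01°  ✓
  (0,3): δ = 92.03°  ·
  (1,2): δ = 75.54°  ·
  (1,3): δ = 13.47°  ✓
  (2,3): δ = 90.99°  ·
antipodal pairs: 2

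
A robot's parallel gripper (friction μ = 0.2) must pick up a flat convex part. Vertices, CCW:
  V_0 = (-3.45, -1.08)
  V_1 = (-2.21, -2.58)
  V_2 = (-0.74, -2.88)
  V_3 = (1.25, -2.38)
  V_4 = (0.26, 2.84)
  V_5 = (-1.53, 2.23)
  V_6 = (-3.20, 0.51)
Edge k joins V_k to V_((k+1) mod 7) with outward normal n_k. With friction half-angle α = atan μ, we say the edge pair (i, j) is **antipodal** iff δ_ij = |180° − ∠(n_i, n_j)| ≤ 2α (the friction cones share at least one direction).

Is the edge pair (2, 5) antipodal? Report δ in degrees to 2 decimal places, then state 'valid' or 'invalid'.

δ = 31.74°, invalid

α = atan 0.2 = 11.31°;  2α = 22.62°
edge 2: e_2 = (+1.99, +0.50);  n_2 = (+0.2437, -0.9699)
edge 5: e_5 = (-1.67, -1.72);  n_5 = (-0.7175, +0.6966)
∠(n_2, n_5) = 148.26°
δ = |180° − 148.26°| = 31.74°
31.74° > 2α = 22.62°  →  invalid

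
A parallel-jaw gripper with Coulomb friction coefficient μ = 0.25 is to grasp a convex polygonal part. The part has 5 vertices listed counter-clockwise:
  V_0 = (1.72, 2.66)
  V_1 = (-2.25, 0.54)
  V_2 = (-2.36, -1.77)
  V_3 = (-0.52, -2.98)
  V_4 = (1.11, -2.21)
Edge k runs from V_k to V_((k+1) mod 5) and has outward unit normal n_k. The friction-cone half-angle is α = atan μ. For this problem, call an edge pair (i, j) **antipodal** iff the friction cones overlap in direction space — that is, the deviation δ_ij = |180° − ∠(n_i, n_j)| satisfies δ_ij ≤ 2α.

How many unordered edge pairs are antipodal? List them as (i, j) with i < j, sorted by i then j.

α = atan 0.25 = 14.04°;  2α = 28.07°
n_0 = (-0.4710, +0.8821)
n_1 = (-0.9989, +0.0476)
n_2 = (-0.5494, -0.8355)
n_3 = (+0.4271, -0.9042)
n_4 = (+0.9922, -0.1243)
  (0,1): δ = 120.83°  ·
  (0,2): δ = 61.43°  ·
  (0,3): δ = 2.82°  ✓
  (0,4): δ = 54.76°  ·
  (1,2): δ = 120.60°  ·
  (1,3): δ = 61.99°  ·
  (1,4): δ = 4.41°  ✓
  (2,3): δ = 121.39°  ·
  (2,4): δ = 63.81°  ·
  (3,4): δ = 122.43°  ·
antipodal pairs: 2

count = 2; pairs: (0,3), (1,4)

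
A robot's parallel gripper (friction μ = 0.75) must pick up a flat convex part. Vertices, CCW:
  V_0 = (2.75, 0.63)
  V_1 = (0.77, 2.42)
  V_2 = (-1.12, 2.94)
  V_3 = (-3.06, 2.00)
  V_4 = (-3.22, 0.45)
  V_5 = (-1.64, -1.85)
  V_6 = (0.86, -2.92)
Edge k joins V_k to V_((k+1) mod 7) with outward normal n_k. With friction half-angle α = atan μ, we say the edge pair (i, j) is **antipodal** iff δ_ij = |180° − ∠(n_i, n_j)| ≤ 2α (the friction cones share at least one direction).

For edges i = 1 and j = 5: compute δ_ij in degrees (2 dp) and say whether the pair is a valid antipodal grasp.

δ = 7.79°, valid

α = atan 0.75 = 36.87°;  2α = 73.74°
edge 1: e_1 = (-1.89, +0.52);  n_1 = (+0.2653, +0.9642)
edge 5: e_5 = (+2.50, -1.07);  n_5 = (-0.3935, -0.9193)
∠(n_1, n_5) = 172.21°
δ = |180° − 172.21°| = 7.79°
7.79° ≤ 2α = 73.74°  →  valid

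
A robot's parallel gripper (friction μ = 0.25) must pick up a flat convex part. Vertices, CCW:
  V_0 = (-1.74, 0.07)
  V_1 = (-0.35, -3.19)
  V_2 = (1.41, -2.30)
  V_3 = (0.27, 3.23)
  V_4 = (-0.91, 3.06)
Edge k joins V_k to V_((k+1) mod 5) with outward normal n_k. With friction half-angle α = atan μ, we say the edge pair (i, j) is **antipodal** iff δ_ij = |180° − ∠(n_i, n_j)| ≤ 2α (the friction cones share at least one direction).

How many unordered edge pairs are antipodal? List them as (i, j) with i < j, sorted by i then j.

α = atan 0.25 = 14.04°;  2α = 28.07°
n_0 = (-0.9199, -0.3922)
n_1 = (+0.4513, -0.8924)
n_2 = (+0.9794, +0.2019)
n_3 = (-0.1426, +0.9898)
n_4 = (-0.9636, +0.2675)
  (0,1): δ = 86.27°  ·
  (0,2): δ = 11.44°  ✓
  (0,3): δ = 75.11°  ·
  (0,4): δ = 141.39°  ·
  (1,2): δ = 105.18°  ·
  (1,3): δ = 18.63°  ✓
  (1,4): δ = 47.66°  ·
  (2,3): δ = 93.45°  ·
  (2,4): δ = 27.16°  ✓
  (3,4): δ = 113.71°  ·
antipodal pairs: 3

count = 3; pairs: (0,2), (1,3), (2,4)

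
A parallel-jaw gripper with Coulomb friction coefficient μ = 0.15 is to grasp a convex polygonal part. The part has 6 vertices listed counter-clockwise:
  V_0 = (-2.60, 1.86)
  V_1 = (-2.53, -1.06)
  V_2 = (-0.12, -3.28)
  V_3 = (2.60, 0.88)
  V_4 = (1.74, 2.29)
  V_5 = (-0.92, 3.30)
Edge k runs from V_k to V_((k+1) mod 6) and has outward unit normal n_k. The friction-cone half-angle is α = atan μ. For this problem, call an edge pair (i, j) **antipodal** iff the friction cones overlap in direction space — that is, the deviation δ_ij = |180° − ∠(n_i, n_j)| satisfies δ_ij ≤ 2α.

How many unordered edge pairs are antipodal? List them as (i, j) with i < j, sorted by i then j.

α = atan 0.15 = 8.53°;  2α = 17.06°
n_0 = (-0.9997, -0.0240)
n_1 = (-0.6775, -0.7355)
n_2 = (+0.8370, -0.5472)
n_3 = (+0.8537, +0.5207)
n_4 = (+0.3550, +0.9349)
n_5 = (-0.6508, +0.7593)
  (0,1): δ = 134.02°  ·
  (0,2): δ = 34.55°  ·
  (0,3): δ = 30.01°  ·
  (0,4): δ = 67.84°  ·
  (0,5): δ = 129.23°  ·
  (1,2): δ = 80.53°  ·
  (1,3): δ = 15.97°  ✓
  (1,4): δ = 21.86°  ·
  (1,5): δ = 83.25°  ·
  (2,3): δ = 115.44°  ·
  (2,4): δ = 77.61°  ·
  (2,5): δ = 16.22°  ✓
  (3,4): δ = 142.17°  ·
  (3,5): δ = 80.78°  ·
  (4,5): δ = 118.61°  ·
antipodal pairs: 2

count = 2; pairs: (1,3), (2,5)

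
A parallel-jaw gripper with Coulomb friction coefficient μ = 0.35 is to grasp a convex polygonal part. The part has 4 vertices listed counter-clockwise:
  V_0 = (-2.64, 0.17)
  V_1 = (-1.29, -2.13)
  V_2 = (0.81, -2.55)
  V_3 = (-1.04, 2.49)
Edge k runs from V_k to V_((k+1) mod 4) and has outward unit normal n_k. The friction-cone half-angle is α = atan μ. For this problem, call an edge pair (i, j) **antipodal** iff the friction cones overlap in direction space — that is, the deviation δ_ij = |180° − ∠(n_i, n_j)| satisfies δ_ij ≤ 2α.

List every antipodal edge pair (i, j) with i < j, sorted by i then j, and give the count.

α = atan 0.35 = 19.29°;  2α = 38.58°
n_0 = (-0.8624, -0.5062)
n_1 = (-0.1961, -0.9806)
n_2 = (+0.9388, +0.3446)
n_3 = (-0.8232, +0.5677)
  (0,1): δ = 131.72°  ·
  (0,2): δ = 10.25°  ✓
  (0,3): δ = 115.00°  ·
  (1,2): δ = 58.53°  ·
  (1,3): δ = 66.72°  ·
  (2,3): δ = 54.75°  ·
antipodal pairs: 1

count = 1; pairs: (0,2)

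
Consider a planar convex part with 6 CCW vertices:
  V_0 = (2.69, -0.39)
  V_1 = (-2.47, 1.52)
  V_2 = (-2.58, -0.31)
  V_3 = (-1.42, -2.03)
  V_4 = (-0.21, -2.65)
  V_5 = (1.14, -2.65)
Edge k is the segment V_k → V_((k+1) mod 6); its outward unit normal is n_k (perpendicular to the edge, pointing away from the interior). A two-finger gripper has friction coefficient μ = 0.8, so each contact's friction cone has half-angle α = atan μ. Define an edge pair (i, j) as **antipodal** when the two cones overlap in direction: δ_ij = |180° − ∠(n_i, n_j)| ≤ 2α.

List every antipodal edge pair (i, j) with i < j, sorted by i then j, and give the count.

α = atan 0.8 = 38.66°;  2α = 77.32°
n_0 = (+0.3471, +0.9378)
n_1 = (-0.9982, +0.0600)
n_2 = (-0.8291, -0.5591)
n_3 = (-0.4560, -0.8900)
n_4 = (+0.0000, -1.0000)
n_5 = (+0.8247, -0.5656)
  (0,1): δ = 73.13°  ✓
  (0,2): δ = 35.69°  ✓
  (0,3): δ = 6.82°  ✓
  (0,4): δ = 20.31°  ✓
  (0,5): δ = 75.87°  ✓
  (1,2): δ = 142.56°  ·
  (1,3): δ = 113.69°  ·
  (1,4): δ = 86.56°  ·
  (1,5): δ = 31.00°  ✓
  (2,3): δ = 151.13°  ·
  (2,4): δ = 124.00°  ·
  (2,5): δ = 68.44°  ✓
  (3,4): δ = 152.87°  ·
  (3,5): δ = 97.31°  ·
  (4,5): δ = 124.44°  ·
antipodal pairs: 7

count = 7; pairs: (0,1), (0,2), (0,3), (0,4), (0,5), (1,5), (2,5)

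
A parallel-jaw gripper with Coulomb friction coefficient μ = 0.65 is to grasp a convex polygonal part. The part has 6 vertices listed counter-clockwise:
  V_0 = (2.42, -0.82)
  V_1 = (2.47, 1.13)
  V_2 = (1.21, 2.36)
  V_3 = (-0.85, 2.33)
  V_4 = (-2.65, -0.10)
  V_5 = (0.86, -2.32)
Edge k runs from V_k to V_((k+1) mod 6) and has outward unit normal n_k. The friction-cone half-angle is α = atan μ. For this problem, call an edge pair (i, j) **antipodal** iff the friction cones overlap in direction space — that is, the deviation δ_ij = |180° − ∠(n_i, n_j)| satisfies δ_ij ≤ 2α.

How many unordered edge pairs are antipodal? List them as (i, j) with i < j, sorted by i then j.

α = atan 0.65 = 33.02°;  2α = 66.05°
n_0 = (+0.9997, -0.0256)
n_1 = (+0.6985, +0.7156)
n_2 = (-0.0146, +0.9999)
n_3 = (-0.8036, +0.5952)
n_4 = (-0.5345, -0.8451)
n_5 = (+0.6931, -0.7208)
  (0,1): δ = 132.84°  ·
  (0,2): δ = 87.70°  ·
  (0,3): δ = 35.06°  ✓
  (0,4): δ = 59.16°  ✓
  (0,5): δ = 135.35°  ·
  (1,2): δ = 134.86°  ·
  (1,3): δ = 82.22°  ·
  (1,4): δ = 12.00°  ✓
  (1,5): δ = 88.19°  ·
  (2,3): δ = 127.36°  ·
  (2,4): δ = 33.15°  ✓
  (2,5): δ = 43.04°  ✓
  (3,4): δ = 85.78°  ·
  (3,5): δ = 9.59°  ✓
  (4,5): δ = 103.81°  ·
antipodal pairs: 6

count = 6; pairs: (0,3), (0,4), (1,4), (2,4), (2,5), (3,5)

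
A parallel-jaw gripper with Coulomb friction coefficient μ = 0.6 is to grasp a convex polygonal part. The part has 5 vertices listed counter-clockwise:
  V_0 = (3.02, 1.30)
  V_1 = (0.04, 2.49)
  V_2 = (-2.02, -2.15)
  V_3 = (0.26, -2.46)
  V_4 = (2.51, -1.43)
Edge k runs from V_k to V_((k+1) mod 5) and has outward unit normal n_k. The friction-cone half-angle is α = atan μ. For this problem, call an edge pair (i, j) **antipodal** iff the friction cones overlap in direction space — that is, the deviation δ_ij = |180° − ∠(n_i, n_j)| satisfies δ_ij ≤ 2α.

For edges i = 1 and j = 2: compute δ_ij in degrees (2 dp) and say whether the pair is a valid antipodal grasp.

α = atan 0.6 = 30.96°;  2α = 61.93°
edge 1: e_1 = (-2.06, -4.64);  n_1 = (-0.9140, +0.4058)
edge 2: e_2 = (+2.28, -0.31);  n_2 = (-0.1347, -0.9909)
∠(n_1, n_2) = 106.20°
δ = |180° − 106.20°| = 73.80°
73.80° > 2α = 61.93°  →  invalid

δ = 73.80°, invalid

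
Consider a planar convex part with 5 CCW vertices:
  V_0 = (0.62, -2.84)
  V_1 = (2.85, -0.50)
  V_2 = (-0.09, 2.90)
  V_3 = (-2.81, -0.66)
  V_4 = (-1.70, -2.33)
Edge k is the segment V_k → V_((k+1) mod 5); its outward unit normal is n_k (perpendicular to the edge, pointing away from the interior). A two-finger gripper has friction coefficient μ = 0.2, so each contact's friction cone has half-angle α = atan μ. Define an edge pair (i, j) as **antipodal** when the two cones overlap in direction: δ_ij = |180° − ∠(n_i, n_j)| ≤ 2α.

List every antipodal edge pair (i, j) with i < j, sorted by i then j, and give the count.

count = 2; pairs: (0,2), (1,3)

α = atan 0.2 = 11.31°;  2α = 22.62°
n_0 = (+0.7239, -0.6899)
n_1 = (+0.7564, +0.6541)
n_2 = (-0.7946, +0.6071)
n_3 = (-0.8328, -0.5535)
n_4 = (-0.2147, -0.9767)
  (0,1): δ = 95.53°  ·
  (0,2): δ = 6.24°  ✓
  (0,3): δ = 77.23°  ·
  (0,4): δ = 121.22°  ·
  (1,2): δ = 78.23°  ·
  (1,3): δ = 7.24°  ✓
  (1,4): δ = 36.75°  ·
  (2,3): δ = 109.01°  ·
  (2,4): δ = 65.02°  ·
  (3,4): δ = 136.01°  ·
antipodal pairs: 2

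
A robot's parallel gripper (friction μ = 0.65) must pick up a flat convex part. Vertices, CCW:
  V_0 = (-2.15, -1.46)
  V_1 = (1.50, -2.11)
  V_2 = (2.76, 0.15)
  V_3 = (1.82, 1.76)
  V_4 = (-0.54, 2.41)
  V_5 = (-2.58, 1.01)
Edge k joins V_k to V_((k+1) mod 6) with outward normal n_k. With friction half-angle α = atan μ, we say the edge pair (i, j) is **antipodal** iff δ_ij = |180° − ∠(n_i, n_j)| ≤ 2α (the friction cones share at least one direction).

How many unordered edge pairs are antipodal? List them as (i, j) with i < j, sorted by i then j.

count = 7; pairs: (0,2), (0,3), (0,4), (1,4), (1,5), (2,5), (3,5)

α = atan 0.65 = 33.02°;  2α = 66.05°
n_0 = (-0.1753, -0.9845)
n_1 = (+0.8734, -0.4870)
n_2 = (+0.8636, +0.5042)
n_3 = (+0.2655, +0.9641)
n_4 = (-0.5658, +0.8245)
n_5 = (-0.9852, -0.1715)
  (0,1): δ = 109.04°  ·
  (0,2): δ = 49.62°  ✓
  (0,3): δ = 5.30°  ✓
  (0,4): δ = 44.56°  ✓
  (0,5): δ = 109.97°  ·
  (1,2): δ = 120.58°  ·
  (1,3): δ = 76.26°  ·
  (1,4): δ = 26.40°  ✓
  (1,5): δ = 39.02°  ✓
  (2,3): δ = 135.68°  ·
  (2,4): δ = 85.82°  ·
  (2,5): δ = 20.40°  ✓
  (3,4): δ = 130.14°  ·
  (3,5): δ = 64.73°  ✓
  (4,5): δ = 114.59°  ·
antipodal pairs: 7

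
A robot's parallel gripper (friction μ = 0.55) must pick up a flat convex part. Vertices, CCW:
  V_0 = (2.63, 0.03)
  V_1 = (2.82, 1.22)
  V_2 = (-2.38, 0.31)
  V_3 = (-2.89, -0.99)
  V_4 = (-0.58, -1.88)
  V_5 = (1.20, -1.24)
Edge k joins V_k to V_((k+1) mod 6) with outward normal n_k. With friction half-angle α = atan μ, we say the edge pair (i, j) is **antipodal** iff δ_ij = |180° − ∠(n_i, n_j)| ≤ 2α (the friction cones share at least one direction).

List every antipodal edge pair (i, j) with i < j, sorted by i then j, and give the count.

α = atan 0.55 = 28.81°;  2α = 57.62°
n_0 = (+0.9875, -0.1577)
n_1 = (-0.1724, +0.9850)
n_2 = (-0.9309, +0.3652)
n_3 = (-0.3595, -0.9331)
n_4 = (+0.3383, -0.9410)
n_5 = (+0.6640, -0.7477)
  (0,1): δ = 71.00°  ·
  (0,2): δ = 12.35°  ✓
  (0,3): δ = 78.00°  ·
  (0,4): δ = 118.85°  ·
  (0,5): δ = 140.68°  ·
  (1,2): δ = 121.35°  ·
  (1,3): δ = 31.00°  ✓
  (1,4): δ = 9.85°  ✓
  (1,5): δ = 31.68°  ✓
  (2,3): δ = 89.65°  ·
  (2,4): δ = 48.80°  ✓
  (2,5): δ = 26.97°  ✓
  (3,4): δ = 139.15°  ·
  (3,5): δ = 117.32°  ·
  (4,5): δ = 158.17°  ·
antipodal pairs: 6

count = 6; pairs: (0,2), (1,3), (1,4), (1,5), (2,4), (2,5)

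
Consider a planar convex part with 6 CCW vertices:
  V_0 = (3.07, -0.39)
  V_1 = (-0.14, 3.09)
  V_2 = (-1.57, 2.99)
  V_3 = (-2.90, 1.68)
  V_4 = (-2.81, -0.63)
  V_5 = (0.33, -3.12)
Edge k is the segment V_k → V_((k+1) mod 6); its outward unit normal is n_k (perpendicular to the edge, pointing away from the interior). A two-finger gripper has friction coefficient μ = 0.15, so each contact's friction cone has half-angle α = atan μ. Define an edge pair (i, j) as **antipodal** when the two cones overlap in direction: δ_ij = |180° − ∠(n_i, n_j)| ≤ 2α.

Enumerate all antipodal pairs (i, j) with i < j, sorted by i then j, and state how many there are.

count = 2; pairs: (0,4), (2,5)

α = atan 0.15 = 8.53°;  2α = 17.06°
n_0 = (+0.7350, +0.6780)
n_1 = (-0.0698, +0.9976)
n_2 = (-0.7017, +0.7124)
n_3 = (-0.9992, -0.0389)
n_4 = (-0.6213, -0.7835)
n_5 = (+0.7058, -0.7084)
  (0,1): δ = 128.69°  ·
  (0,2): δ = 88.12°  ·
  (0,3): δ = 40.46°  ·
  (0,4): δ = 8.90°  ✓
  (0,5): δ = 92.21°  ·
  (1,2): δ = 139.43°  ·
  (1,3): δ = 91.77°  ·
  (1,4): δ = 42.41°  ·
  (1,5): δ = 40.90°  ·
  (2,3): δ = 132.33°  ·
  (2,4): δ = 82.98°  ·
  (2,5): δ = 0.33°  ✓
  (3,4): δ = 130.65°  ·
  (3,5): δ = 47.34°  ·
  (4,5): δ = 96.69°  ·
antipodal pairs: 2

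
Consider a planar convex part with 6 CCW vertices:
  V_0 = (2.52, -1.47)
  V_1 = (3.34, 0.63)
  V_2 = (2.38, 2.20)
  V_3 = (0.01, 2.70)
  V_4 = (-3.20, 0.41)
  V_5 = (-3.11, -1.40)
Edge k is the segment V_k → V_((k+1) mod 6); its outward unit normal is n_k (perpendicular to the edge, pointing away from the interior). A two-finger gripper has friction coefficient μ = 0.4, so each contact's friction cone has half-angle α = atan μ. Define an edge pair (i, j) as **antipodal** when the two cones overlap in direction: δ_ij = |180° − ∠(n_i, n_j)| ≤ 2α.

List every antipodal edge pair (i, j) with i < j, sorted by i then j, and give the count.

count = 5; pairs: (0,3), (0,4), (1,4), (2,5), (3,5)

α = atan 0.4 = 21.80°;  2α = 43.60°
n_0 = (+0.9315, -0.3637)
n_1 = (+0.8531, +0.5217)
n_2 = (+0.2064, +0.9785)
n_3 = (-0.5808, +0.8141)
n_4 = (-0.9988, -0.0497)
n_5 = (-0.0124, -0.9999)
  (0,1): δ = 127.23°  ·
  (0,2): δ = 80.58°  ·
  (0,3): δ = 33.17°  ✓
  (0,4): δ = 24.18°  ✓
  (0,5): δ = 110.62°  ·
  (1,2): δ = 133.36°  ·
  (1,3): δ = 85.94°  ·
  (1,4): δ = 28.60°  ✓
  (1,5): δ = 57.84°  ·
  (2,3): δ = 132.58°  ·
  (2,4): δ = 75.24°  ·
  (2,5): δ = 11.20°  ✓
  (3,4): δ = 122.66°  ·
  (3,5): δ = 36.22°  ✓
  (4,5): δ = 93.56°  ·
antipodal pairs: 5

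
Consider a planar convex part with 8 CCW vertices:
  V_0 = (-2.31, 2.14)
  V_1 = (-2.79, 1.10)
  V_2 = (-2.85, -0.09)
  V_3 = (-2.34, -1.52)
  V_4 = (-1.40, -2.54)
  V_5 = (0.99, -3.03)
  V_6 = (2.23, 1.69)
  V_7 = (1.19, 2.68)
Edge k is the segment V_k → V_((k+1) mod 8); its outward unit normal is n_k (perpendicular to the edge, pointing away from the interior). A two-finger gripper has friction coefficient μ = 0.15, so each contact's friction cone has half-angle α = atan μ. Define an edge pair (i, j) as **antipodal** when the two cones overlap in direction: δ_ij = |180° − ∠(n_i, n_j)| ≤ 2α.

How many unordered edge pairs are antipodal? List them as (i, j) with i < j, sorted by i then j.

α = atan 0.15 = 8.53°;  2α = 17.06°
n_0 = (-0.9080, +0.4191)
n_1 = (-0.9987, +0.0504)
n_2 = (-0.9419, -0.3359)
n_3 = (-0.7354, -0.6777)
n_4 = (-0.2008, -0.9796)
n_5 = (+0.9672, -0.2541)
n_6 = (+0.6895, +0.7243)
n_7 = (-0.1525, +0.9883)
  (0,1): δ = 158.11°  ·
  (0,2): δ = 135.60°  ·
  (0,3): δ = 112.56°  ·
  (0,4): δ = 76.81°  ·
  (0,5): δ = 10.06°  ✓
  (0,6): δ = 71.19°  ·
  (0,7): δ = 123.55°  ·
  (1,2): δ = 157.49°  ·
  (1,3): δ = 134.45°  ·
  (1,4): δ = 98.70°  ·
  (1,5): δ = 11.83°  ✓
  (1,6): δ = 49.30°  ·
  (1,7): δ = 101.66°  ·
  (2,3): δ = 156.97°  ·
  (2,4): δ = 121.21°  ·
  (2,5): δ = 34.35°  ·
  (2,6): δ = 26.78°  ·
  (2,7): δ = 79.14°  ·
  (3,4): δ = 144.25°  ·
  (3,5): δ = 57.38°  ·
  (3,6): δ = 3.75°  ✓
  (3,7): δ = 56.11°  ·
  (4,5): δ = 93.13°  ·
  (4,6): δ = 32.00°  ·
  (4,7): δ = 20.36°  ·
  (5,6): δ = 118.87°  ·
  (5,7): δ = 66.51°  ·
  (6,7): δ = 127.64°  ·
antipodal pairs: 3

count = 3; pairs: (0,5), (1,5), (3,6)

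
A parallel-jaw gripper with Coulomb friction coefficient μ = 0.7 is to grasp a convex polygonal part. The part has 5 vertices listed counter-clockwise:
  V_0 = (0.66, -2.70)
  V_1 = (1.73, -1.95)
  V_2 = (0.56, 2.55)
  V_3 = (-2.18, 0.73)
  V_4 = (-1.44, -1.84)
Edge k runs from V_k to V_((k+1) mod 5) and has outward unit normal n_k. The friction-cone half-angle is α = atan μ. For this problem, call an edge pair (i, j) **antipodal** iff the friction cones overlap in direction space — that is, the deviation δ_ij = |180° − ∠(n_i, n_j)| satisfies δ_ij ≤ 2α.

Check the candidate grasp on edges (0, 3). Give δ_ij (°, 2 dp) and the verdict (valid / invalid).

δ = 71.04°, invalid

α = atan 0.7 = 34.99°;  2α = 69.98°
edge 0: e_0 = (+1.07, +0.75);  n_0 = (+0.5740, -0.8189)
edge 3: e_3 = (+0.74, -2.57);  n_3 = (-0.9610, -0.2767)
∠(n_0, n_3) = 108.96°
δ = |180° − 108.96°| = 71.04°
71.04° > 2α = 69.98°  →  invalid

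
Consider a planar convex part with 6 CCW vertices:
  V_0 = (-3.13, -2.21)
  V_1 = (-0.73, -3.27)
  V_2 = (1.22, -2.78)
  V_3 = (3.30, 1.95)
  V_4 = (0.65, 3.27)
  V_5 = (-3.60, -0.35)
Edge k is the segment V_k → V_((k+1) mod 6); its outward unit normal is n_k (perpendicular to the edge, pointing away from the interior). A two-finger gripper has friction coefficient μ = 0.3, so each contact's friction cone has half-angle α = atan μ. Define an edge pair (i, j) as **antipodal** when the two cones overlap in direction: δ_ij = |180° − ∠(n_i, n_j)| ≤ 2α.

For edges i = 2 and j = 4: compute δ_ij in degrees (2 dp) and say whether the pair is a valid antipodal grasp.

α = atan 0.3 = 16.70°;  2α = 33.40°
edge 2: e_2 = (+2.08, +4.73);  n_2 = (+0.9154, -0.4025)
edge 4: e_4 = (-4.25, -3.62);  n_4 = (-0.6484, +0.7613)
∠(n_2, n_4) = 154.16°
δ = |180° − 154.16°| = 25.84°
25.84° ≤ 2α = 33.40°  →  valid

δ = 25.84°, valid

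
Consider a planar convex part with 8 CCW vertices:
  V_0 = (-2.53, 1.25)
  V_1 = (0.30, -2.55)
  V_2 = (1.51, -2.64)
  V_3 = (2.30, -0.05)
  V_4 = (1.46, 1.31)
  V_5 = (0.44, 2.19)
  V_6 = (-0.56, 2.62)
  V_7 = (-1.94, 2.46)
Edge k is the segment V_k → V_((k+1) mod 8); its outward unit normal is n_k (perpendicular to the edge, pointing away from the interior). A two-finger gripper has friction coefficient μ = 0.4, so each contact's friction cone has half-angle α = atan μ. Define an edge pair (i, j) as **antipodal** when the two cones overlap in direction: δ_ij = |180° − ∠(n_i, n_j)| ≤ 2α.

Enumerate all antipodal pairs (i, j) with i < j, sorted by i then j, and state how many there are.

count = 7; pairs: (0,3), (0,4), (0,5), (1,4), (1,5), (1,6), (2,7)

α = atan 0.4 = 21.80°;  2α = 43.60°
n_0 = (-0.8020, -0.5973)
n_1 = (-0.0742, -0.9972)
n_2 = (+0.9565, -0.2917)
n_3 = (+0.8508, +0.5255)
n_4 = (+0.6532, +0.7572)
n_5 = (+0.3950, +0.9187)
n_6 = (-0.1152, +0.9933)
n_7 = (-0.8988, +0.4383)
  (0,1): δ = 130.93°  ·
  (0,2): δ = 53.64°  ·
  (0,3): δ = 4.97°  ✓
  (0,4): δ = 12.54°  ✓
  (0,5): δ = 30.06°  ✓
  (0,6): δ = 59.94°  ·
  (0,7): δ = 117.33°  ·
  (1,2): δ = 102.71°  ·
  (1,3): δ = 54.04°  ·
  (1,4): δ = 36.53°  ✓
  (1,5): δ = 19.01°  ✓
  (1,6): δ = 10.87°  ✓
  (1,7): δ = 68.26°  ·
  (2,3): δ = 131.34°  ·
  (2,4): δ = 113.82°  ·
  (2,5): δ = 96.30°  ·
  (2,6): δ = 66.42°  ·
  (2,7): δ = 9.03°  ✓
  (3,4): δ = 162.49°  ·
  (3,5): δ = 144.97°  ·
  (3,6): δ = 115.09°  ·
  (3,7): δ = 57.70°  ·
  (4,5): δ = 162.48°  ·
  (4,6): δ = 132.60°  ·
  (4,7): δ = 75.21°  ·
  (5,6): δ = 150.12°  ·
  (5,7): δ = 92.73°  ·
  (6,7): δ = 122.61°  ·
antipodal pairs: 7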